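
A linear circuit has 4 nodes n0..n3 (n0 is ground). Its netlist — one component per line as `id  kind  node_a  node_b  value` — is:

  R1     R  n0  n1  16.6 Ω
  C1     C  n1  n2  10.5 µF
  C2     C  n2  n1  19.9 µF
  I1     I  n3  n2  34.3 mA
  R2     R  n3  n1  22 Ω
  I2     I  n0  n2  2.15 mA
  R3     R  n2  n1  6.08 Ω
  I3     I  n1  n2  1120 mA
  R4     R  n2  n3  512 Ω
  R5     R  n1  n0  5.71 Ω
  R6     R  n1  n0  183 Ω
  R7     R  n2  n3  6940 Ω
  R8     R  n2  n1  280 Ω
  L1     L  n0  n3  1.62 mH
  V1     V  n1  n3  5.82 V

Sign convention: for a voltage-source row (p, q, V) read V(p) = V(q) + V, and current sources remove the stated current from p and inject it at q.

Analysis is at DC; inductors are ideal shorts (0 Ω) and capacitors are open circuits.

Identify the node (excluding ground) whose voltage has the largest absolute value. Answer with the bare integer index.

2

MNA unknowns: 3 node voltages V₁..V_3 plus 2 source currents (L1, V1)
R1: Y=0.06024 on G[0,1]
C1: Y=0.000 on G[1,2]
C2: Y=0.000 on G[2,1]
I1: z[3]−=0.0343, z[2]+=0.0343
R2: Y=0.04545 on G[3,1]
I2: z[0]−=0.00215, z[2]+=0.00215
R3: Y=0.1645 on G[2,1]
I3: z[1]−=1.12, z[2]+=1.12
R4: Y=0.001953 on G[2,3]
R5: Y=0.1751 on G[1,0]
R6: Y=0.005464 on G[1,0]
R7: Y=0.0001441 on G[2,3]
R8: Y=0.003571 on G[2,1]
L1: row V0−V3=0, i_L1 at 0,3
V1: row V1−V3=5.82, i_V1 at 1,3
solve → V1=5.820, V2=12.55, V3=0.000
aux → i_L1=1.400, i_V1=-1.656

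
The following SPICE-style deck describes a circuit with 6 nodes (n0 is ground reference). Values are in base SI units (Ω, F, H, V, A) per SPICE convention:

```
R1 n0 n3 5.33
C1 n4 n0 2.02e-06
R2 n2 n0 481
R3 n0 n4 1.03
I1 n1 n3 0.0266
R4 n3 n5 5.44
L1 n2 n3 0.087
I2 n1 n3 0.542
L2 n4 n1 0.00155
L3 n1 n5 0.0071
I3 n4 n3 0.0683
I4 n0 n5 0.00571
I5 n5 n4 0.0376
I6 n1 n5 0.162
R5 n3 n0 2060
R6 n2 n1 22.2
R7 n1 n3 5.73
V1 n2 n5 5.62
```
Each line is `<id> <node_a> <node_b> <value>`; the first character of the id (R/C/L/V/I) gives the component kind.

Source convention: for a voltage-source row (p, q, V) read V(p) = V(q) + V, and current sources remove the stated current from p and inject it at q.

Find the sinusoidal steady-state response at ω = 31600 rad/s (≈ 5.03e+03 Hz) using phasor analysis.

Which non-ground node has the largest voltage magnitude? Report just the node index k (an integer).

2

Apply KCL at each of the 5 non-ground nodes and solve the resulting linear system.
Node n1: branches {I1, I2, L2, L3, I6, R6, R7} → V_1 = -2.144-0.4497j
Node n2: branches {R2, L1, R6, V1} → V_2 = 4.769-0.2353j
Node n3: branches {R1, I1, R4, L1, I2, I3, R5, R7} → V_3 = 0.1947-0.2258j
Node n4: branches {C1, R3, L2, I3, I5} → V_4 = -0.03898+0.04682j
Node n5: branches {R4, L3, I4, I5, I6, V1} → V_5 = -0.8506-0.2353j
Source currents: i(V1)=-0.3213-0.007506j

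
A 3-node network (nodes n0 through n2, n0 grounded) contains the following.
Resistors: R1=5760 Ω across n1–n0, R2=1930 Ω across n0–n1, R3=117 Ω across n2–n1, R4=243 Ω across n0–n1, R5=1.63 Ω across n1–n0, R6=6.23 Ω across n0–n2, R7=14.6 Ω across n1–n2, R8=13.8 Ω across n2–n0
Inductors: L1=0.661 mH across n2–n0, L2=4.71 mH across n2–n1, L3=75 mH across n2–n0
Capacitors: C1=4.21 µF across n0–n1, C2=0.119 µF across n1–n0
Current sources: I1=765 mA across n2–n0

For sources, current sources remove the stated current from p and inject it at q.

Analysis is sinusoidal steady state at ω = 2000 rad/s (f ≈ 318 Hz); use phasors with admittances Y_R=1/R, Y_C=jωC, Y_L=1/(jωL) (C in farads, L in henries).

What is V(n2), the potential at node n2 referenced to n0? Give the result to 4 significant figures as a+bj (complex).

-0.2957-0.7952j V

MNA unknowns: 2 node voltages V₁..V_2
R1: Y=0.0001736+0.000j on G[1,0]
R2: Y=0.0005181+0.000j on G[0,1]
R3: Y=0.008547+0.000j on G[2,1]
L1: Y=0.000-0.7564j on G[2,0]
C1: Y=0.000+0.008420j on G[0,1]
R4: Y=0.004115+0.000j on G[0,1]
R5: Y=0.6135+0.000j on G[1,0]
L2: Y=0.000-0.1062j on G[2,1]
L3: Y=0.000-0.006667j on G[2,0]
R6: Y=0.1605+0.000j on G[0,2]
C2: Y=0.000+0.0002380j on G[1,0]
R7: Y=0.06849+0.000j on G[1,2]
R8: Y=0.07246+0.000j on G[2,0]
I1: z[2]−=0.765, z[0]+=0.765
solve → V1=-0.1453-0.06333j, V2=-0.2957-0.7952j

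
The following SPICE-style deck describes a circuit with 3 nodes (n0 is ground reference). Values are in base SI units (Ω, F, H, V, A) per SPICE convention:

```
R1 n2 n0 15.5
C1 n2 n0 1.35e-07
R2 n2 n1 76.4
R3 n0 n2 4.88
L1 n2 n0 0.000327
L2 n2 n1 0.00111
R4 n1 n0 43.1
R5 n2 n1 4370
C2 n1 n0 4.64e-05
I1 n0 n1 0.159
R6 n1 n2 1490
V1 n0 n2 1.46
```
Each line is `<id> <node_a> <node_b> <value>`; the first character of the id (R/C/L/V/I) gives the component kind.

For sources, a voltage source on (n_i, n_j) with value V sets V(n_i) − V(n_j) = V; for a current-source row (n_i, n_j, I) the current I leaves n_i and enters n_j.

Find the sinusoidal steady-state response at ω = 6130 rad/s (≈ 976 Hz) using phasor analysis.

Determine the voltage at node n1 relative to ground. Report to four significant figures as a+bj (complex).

1.709-0.5458j V

Element admittances at ω=6130 rad/s:
  Y(R1) = 0.06452+0.000j S between n2,n0
  Y(C1) = 0.000+0.0008276j S between n2,n0
  Y(R2) = 0.01309+0.000j S between n2,n1
  Y(R3) = 0.2049+0.000j S between n0,n2
  Y(L1) = 0.000-0.4989j S between n2,n0
  Y(L2) = 0.000-0.1470j S between n2,n1
  Y(R4) = 0.02320+0.000j S between n1,n0
  Y(R5) = 0.0002288+0.000j S between n2,n1
  Y(C2) = 0.000+0.2844j S between n1,n0
  I1: injects 0.159 A into n1 (from n0)
  Y(R6) = 0.0006711+0.000j S between n1,n2
  V1: constraint V(n0)−V(n2) = 1.46
Assemble and solve the 3×3 MNA system:
  V(n1)=1.709-0.5458j  V(n2)=-1.460+0.000j
  i(V1)=-0.3575+1.200j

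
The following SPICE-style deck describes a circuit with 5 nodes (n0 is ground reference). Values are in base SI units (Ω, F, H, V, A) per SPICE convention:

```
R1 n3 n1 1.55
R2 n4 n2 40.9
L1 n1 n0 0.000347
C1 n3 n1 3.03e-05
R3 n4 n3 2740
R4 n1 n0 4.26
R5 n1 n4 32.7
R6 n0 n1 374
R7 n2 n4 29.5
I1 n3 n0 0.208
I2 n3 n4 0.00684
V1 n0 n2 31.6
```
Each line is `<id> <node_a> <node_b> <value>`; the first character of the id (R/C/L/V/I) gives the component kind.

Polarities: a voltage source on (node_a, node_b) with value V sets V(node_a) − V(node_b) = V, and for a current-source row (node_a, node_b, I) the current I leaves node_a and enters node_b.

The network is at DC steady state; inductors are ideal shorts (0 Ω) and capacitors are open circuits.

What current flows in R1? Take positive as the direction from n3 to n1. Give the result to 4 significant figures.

-0.2222 A

Apply KCL at each of the 4 non-ground nodes and solve the resulting linear system.
Node n1: branches {R1, L1, C1, R4, R5, R6} → V_1 = 0.000
Node n2: branches {R2, R7, V1} → V_2 = -31.60
Node n3: branches {R1, C1, R3, I1, I2} → V_3 = -0.3444
Node n4: branches {R2, R3, R5, R7, I2} → V_4 = -20.57
Source currents: i(L1)=-0.8514, i(V1)=-0.6434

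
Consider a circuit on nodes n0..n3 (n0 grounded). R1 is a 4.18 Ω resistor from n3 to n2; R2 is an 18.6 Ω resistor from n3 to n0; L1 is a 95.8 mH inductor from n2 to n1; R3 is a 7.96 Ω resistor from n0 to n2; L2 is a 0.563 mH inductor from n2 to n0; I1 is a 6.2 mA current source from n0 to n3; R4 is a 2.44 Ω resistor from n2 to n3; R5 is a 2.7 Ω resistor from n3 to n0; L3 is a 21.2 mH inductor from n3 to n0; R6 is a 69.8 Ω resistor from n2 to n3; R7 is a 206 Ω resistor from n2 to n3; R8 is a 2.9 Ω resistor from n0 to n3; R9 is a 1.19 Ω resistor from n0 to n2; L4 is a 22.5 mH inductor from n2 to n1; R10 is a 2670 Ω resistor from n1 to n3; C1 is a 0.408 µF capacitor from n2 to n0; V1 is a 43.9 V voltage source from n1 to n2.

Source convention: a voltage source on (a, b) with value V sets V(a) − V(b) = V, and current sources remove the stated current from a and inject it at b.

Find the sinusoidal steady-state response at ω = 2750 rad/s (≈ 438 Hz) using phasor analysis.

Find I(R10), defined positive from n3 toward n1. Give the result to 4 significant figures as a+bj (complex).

Element admittances at ω=2750 rad/s:
  Y(R1) = 0.2392+0.000j S between n3,n2
  Y(R2) = 0.05376+0.000j S between n3,n0
  Y(L1) = 0.000-0.003796j S between n2,n1
  Y(R3) = 0.1256+0.000j S between n0,n2
  Y(L2) = 0.000-0.6459j S between n2,n0
  I1: injects 0.0062 A into n3 (from n0)
  Y(R4) = 0.4098+0.000j S between n2,n3
  Y(R5) = 0.3704+0.000j S between n3,n0
  Y(L3) = 0.000-0.01715j S between n3,n0
  Y(R6) = 0.01433+0.000j S between n2,n3
  Y(R7) = 0.004854+0.000j S between n2,n3
  Y(R8) = 0.3448+0.000j S between n0,n3
  Y(R9) = 0.8403+0.000j S between n0,n2
  Y(L4) = 0.000-0.01616j S between n2,n1
  Y(R10) = 0.0003745+0.000j S between n1,n3
  Y(C1) = 0.000+0.001122j S between n2,n0
  V1: constraint V(n1)−V(n2) = 43.9
Assemble and solve the 4×4 MNA system:
  V(n1)=43.90-0.001688j  V(n2)=-0.003640-0.001688j  V(n3)=0.01406-0.0006174j
  i(V1)=-0.01644+0.8761j

-0.01644+4.011e-07j A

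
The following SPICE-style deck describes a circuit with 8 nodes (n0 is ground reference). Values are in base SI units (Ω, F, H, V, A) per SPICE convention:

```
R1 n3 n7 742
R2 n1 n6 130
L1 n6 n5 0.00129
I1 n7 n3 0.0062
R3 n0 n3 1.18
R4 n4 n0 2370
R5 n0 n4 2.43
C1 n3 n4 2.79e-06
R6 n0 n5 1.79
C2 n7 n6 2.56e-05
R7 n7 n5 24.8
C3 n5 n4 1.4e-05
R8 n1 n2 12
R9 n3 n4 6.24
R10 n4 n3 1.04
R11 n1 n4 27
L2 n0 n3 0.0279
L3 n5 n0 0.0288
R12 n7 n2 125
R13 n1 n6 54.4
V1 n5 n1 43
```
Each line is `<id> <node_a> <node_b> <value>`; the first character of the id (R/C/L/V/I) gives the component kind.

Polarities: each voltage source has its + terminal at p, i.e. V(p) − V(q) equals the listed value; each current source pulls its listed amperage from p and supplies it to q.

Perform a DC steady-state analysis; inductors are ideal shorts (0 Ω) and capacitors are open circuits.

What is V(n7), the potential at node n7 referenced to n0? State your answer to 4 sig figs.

Apply KCL at each of the 7 non-ground nodes and solve the resulting linear system.
Node n1: branches {R2, R8, R11, R13, V1} → V_1 = -43.00
Node n2: branches {R8, R12} → V_2 = -39.81
Node n3: branches {R1, I1, R3, C1, R9, R10, L2} → V_3 = 0.000
Node n4: branches {R4, R5, C1, C3, R9, R10, R11} → V_4 = -1.014
Node n5: branches {L1, R6, R7, C3, L3, V1} → V_5 = 0.000
Node n6: branches {R2, L1, C2, R13} → V_6 = 0.000
Node n7: branches {R1, I1, C2, R7, R12} → V_7 = -6.536
Source currents: i(L1)=-1.121, i(L2)=1.140, i(L3)=1.558, i(V1)=-2.942

-6.536 V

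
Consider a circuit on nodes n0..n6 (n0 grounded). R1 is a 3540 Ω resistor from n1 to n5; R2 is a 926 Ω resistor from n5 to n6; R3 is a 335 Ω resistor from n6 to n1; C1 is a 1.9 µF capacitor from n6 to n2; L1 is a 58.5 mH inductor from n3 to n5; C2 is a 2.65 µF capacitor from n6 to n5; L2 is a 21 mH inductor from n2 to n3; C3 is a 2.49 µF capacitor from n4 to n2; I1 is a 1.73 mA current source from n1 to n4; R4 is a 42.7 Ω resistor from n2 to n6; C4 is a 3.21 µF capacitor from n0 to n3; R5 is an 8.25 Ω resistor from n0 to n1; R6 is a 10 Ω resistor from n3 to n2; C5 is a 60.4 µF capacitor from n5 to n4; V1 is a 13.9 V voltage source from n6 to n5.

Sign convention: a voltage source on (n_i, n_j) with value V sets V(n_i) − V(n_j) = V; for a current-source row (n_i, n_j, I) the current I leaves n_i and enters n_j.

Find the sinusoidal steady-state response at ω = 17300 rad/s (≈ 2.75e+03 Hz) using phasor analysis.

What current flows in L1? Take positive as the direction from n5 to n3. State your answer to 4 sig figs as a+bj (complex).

0.002194+0.007190j A

Element admittances at ω=17300 rad/s:
  Y(R1) = 0.0002825+0.000j S between n1,n5
  Y(R2) = 0.001080+0.000j S between n5,n6
  Y(R3) = 0.002985+0.000j S between n6,n1
  Y(C1) = 0.000+0.03287j S between n6,n2
  Y(L1) = 0.000-0.0009881j S between n3,n5
  Y(C2) = 0.000+0.04585j S between n6,n5
  Y(L2) = 0.000-0.002753j S between n2,n3
  Y(C3) = 0.000+0.04308j S between n4,n2
  I1: injects 0.00173 A into n4 (from n1)
  Y(R4) = 0.02342+0.000j S between n2,n6
  Y(C4) = 0.000+0.05553j S between n0,n3
  Y(R5) = 0.1212+0.000j S between n0,n1
  Y(R6) = 0.1000+0.000j S between n3,n2
  Y(C5) = 0.000+1.045j S between n5,n4
  V1: constraint V(n6)−V(n5) = 13.9
Assemble and solve the 7×7 MNA system:
  V(n1)=0.1247+0.06544j  V(n2)=-0.3116+0.1163j  V(n3)=-0.1428+0.2721j  V(n4)=-7.138+2.397j  V(n5)=-7.419+2.493j  V(n6)=6.481+2.493j
  i(V1)=-0.1149-0.9234j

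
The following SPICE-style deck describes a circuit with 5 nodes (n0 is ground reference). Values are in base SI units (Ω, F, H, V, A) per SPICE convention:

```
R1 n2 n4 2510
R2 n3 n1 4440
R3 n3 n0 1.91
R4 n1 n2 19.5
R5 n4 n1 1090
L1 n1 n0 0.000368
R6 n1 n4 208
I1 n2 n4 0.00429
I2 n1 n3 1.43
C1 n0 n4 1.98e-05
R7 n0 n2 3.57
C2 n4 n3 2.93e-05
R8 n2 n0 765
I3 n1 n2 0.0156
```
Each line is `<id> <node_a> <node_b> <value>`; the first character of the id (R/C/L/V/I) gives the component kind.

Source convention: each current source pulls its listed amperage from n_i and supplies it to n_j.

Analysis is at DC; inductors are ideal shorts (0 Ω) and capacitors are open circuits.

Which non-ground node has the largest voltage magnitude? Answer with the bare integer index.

Element admittances at DC:
  Y(R1) = 0.0003984 S between n2,n4
  Y(R2) = 0.0002252 S between n3,n1
  Y(R3) = 0.5236 S between n3,n0
  Y(R4) = 0.05128 S between n1,n2
  Y(R5) = 0.0009174 S between n4,n1
  L1: short n1↔n0 (DC inductor)
  Y(R6) = 0.004808 S between n1,n4
  I1: injects 0.00429 A into n4 (from n2)
  I2: injects 1.43 A into n3 (from n1)
  Y(C1) = 0.000 S between n0,n4
  Y(R7) = 0.2801 S between n0,n2
  Y(C2) = 0.000 S between n4,n3
  Y(R8) = 0.001307 S between n2,n0
  I3: injects 0.0156 A into n2 (from n1)
Assemble and solve the 5×5 MNA system:
  V(n1)=0.000  V(n2)=0.03479  V(n3)=2.730  V(n4)=0.7028
  i(L1)=-1.439

3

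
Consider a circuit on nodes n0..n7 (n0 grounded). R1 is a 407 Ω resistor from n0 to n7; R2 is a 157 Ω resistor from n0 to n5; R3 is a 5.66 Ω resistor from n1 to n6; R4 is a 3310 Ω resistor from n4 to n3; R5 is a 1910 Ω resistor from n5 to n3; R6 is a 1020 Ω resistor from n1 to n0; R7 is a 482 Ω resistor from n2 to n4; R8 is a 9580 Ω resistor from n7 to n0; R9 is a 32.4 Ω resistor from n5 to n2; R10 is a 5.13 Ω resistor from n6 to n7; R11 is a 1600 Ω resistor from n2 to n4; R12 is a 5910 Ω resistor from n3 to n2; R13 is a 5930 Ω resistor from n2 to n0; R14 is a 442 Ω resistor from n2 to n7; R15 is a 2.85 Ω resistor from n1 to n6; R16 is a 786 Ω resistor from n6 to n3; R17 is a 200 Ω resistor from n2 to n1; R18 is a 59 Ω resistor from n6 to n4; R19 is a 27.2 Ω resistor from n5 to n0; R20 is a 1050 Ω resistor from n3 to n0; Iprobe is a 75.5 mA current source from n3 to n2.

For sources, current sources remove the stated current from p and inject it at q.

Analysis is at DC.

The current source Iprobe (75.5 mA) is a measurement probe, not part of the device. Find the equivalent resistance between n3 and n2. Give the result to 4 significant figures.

R_eq = 341.4 Ω

Apply KCL at each of the 7 non-ground nodes and solve the resulting linear system.
Node n1: branches {R3, R6, R15, R17} → V_1 = -1.249
Node n2: branches {R7, R9, R11, R12, R13, R14, R17, Iprobe} → V_2 = 1.904
Node n3: branches {R4, R5, R12, R16, R20, Iprobe} → V_3 = -23.87
Node n4: branches {R4, R7, R11, R18} → V_4 = -1.192
Node n5: branches {R2, R5, R9, R19} → V_5 = 0.6209
Node n6: branches {R3, R10, R15, R16, R18} → V_6 = -1.281
Node n7: branches {R1, R8, R10, R14} → V_7 = -1.229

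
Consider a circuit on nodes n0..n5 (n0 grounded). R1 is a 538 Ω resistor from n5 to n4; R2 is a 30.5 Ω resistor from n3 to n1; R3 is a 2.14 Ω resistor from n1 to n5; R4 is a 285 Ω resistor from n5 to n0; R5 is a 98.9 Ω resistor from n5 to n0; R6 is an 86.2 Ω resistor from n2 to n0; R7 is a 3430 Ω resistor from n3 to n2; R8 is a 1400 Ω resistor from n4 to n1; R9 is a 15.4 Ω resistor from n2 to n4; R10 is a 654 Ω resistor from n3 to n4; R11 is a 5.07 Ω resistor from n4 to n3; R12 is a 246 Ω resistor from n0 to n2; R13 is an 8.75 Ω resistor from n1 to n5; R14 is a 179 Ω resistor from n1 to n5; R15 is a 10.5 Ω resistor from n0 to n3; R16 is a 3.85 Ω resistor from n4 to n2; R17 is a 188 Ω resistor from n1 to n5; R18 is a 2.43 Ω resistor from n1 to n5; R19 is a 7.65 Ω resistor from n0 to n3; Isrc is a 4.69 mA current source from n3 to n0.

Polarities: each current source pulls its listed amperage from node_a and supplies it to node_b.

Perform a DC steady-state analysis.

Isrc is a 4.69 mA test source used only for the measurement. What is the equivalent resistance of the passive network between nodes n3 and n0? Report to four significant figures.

R_eq = 4.008 Ω

Element admittances at DC:
  Y(R1) = 0.001859 S between n5,n4
  Y(R2) = 0.03279 S between n3,n1
  Y(R3) = 0.4673 S between n1,n5
  Y(R4) = 0.003509 S between n5,n0
  Y(R5) = 0.01011 S between n5,n0
  Y(R6) = 0.01160 S between n2,n0
  Y(R7) = 0.0002915 S between n3,n2
  Y(R8) = 0.0007143 S between n4,n1
  Y(R9) = 0.06494 S between n2,n4
  Y(R10) = 0.001529 S between n3,n4
  Y(R11) = 0.1972 S between n4,n3
  Y(R12) = 0.004065 S between n0,n2
  Y(R13) = 0.1143 S between n1,n5
  Y(R14) = 0.005587 S between n1,n5
  Y(R15) = 0.09524 S between n0,n3
  Y(R16) = 0.2597 S between n4,n2
  Y(R17) = 0.005319 S between n1,n5
  Y(R18) = 0.4115 S between n1,n5
  Y(R19) = 0.1307 S between n0,n3
  Isrc: injects 0.00469 A into n0 (from n3)
Assemble and solve the 5×5 MNA system:
  V(n1)=-0.01355  V(n2)=-0.01664  V(n3)=-0.01880  V(n4)=-0.01744  V(n5)=-0.01338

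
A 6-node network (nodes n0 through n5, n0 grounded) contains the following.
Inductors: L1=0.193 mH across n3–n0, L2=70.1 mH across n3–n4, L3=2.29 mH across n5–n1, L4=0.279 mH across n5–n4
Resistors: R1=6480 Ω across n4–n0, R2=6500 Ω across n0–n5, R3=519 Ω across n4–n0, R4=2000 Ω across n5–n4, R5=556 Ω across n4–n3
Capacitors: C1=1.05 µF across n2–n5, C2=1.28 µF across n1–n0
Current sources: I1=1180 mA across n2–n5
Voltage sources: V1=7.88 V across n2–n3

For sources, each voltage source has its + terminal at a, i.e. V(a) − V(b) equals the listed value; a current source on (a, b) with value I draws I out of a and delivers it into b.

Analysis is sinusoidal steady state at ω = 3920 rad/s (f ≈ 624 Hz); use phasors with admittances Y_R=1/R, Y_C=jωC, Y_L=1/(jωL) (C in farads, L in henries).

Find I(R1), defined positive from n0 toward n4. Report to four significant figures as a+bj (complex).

MNA unknowns: 5 node voltages V₁..V_5 plus 1 source current (V1)
L1: Y=0.000-1.322j on G[3,0]
L2: Y=0.000-0.003639j on G[3,4]
R1: Y=0.0001543+0.000j on G[4,0]
R2: Y=0.0001538+0.000j on G[0,5]
R3: Y=0.001927+0.000j on G[4,0]
C1: Y=0.000+0.004116j on G[2,5]
L3: Y=0.000-0.1114j on G[5,1]
I1: z[2]−=1.18, z[5]+=1.18
R4: Y=0.0005000+0.000j on G[5,4]
C2: Y=0.000+0.005018j on G[1,0]
L4: Y=0.000-0.9143j on G[5,4]
R5: Y=0.001799+0.000j on G[4,3]
V1: row V2−V3=7.88, i_V1 at 2,3
solve → V1=105.1-142.3j, V2=8.050-0.7086j, V3=0.1695-0.7086j, V4=99.44-135.8j, V5=100.4-135.9j
aux → i_V1=-0.6235+0.3802j

-0.01535+0.02096j A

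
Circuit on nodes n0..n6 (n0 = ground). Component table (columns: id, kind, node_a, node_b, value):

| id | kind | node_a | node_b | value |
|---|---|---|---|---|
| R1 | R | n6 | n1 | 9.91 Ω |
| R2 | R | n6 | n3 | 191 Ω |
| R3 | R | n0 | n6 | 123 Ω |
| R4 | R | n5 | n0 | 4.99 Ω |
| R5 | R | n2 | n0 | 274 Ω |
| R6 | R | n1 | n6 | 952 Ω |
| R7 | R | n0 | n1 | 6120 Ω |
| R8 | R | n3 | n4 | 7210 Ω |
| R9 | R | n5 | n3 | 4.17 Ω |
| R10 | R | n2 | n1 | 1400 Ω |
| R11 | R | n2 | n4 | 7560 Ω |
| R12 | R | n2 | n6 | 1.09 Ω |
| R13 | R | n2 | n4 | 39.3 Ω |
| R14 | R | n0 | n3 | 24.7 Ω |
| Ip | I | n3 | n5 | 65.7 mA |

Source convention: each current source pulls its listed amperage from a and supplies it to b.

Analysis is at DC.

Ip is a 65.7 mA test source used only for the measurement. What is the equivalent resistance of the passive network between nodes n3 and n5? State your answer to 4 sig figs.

Element admittances at DC:
  Y(R1) = 0.1009 S between n6,n1
  Y(R2) = 0.005236 S between n6,n3
  Y(R3) = 0.008130 S between n0,n6
  Y(R4) = 0.2004 S between n5,n0
  Y(R5) = 0.003650 S between n2,n0
  Y(R6) = 0.001050 S between n1,n6
  Y(R7) = 0.0001634 S between n0,n1
  Y(R8) = 0.0001387 S between n3,n4
  Y(R9) = 0.2398 S between n5,n3
  Y(R10) = 0.0007143 S between n2,n1
  Y(R11) = 0.0001323 S between n2,n4
  Y(R12) = 0.9174 S between n2,n6
  Y(R13) = 0.02545 S between n2,n4
  Y(R14) = 0.04049 S between n0,n3
  Ip: injects 0.0657 A into n5 (from n3)
Assemble and solve the 6×6 MNA system:
  V(n1)=-0.06047  V(n2)=-0.06035  V(n3)=-0.1950  V(n4)=-0.06107  V(n5)=0.04301  V(n6)=-0.06057

R_eq = 3.623 Ω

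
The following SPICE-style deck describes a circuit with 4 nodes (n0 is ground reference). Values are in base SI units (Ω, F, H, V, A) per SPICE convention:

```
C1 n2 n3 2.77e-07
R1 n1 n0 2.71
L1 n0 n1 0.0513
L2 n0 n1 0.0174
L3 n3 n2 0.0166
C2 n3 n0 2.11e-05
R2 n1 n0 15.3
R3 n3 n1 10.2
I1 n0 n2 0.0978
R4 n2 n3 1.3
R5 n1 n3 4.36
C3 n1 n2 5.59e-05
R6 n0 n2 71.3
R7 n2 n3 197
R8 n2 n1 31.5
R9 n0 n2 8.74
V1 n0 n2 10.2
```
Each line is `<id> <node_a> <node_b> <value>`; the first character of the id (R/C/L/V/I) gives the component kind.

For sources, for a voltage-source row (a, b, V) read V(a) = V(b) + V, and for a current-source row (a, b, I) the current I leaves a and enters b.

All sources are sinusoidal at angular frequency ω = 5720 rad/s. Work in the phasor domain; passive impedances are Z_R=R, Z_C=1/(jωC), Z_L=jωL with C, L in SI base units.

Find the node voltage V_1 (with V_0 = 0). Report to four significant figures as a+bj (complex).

-4.764-2.142j V

MNA unknowns: 3 node voltages V₁..V_3 plus 1 source current (V1)
C1: Y=0.000+0.001584j on G[2,3]
R1: Y=0.3690+0.000j on G[1,0]
L1: Y=0.000-0.003408j on G[0,1]
L2: Y=0.000-0.01005j on G[0,1]
L3: Y=0.000-0.01053j on G[3,2]
C2: Y=0.000+0.1207j on G[3,0]
R2: Y=0.06536+0.000j on G[1,0]
R3: Y=0.09804+0.000j on G[3,1]
I1: z[0]−=0.0978, z[2]+=0.0978
R4: Y=0.7692+0.000j on G[2,3]
R5: Y=0.2294+0.000j on G[1,3]
C3: Y=0.000+0.3197j on G[1,2]
R6: Y=0.01403+0.000j on G[0,2]
R7: Y=0.005076+0.000j on G[2,3]
R8: Y=0.03175+0.000j on G[2,1]
R9: Y=0.1144+0.000j on G[0,2]
V1: row V0−V2=10.2, i_V1 at 0,2
solve → V1=-4.764-2.142j, V2=-10.20+0.000j, V3=-8.553+0.3138j
aux → i_V1=-3.544-1.899j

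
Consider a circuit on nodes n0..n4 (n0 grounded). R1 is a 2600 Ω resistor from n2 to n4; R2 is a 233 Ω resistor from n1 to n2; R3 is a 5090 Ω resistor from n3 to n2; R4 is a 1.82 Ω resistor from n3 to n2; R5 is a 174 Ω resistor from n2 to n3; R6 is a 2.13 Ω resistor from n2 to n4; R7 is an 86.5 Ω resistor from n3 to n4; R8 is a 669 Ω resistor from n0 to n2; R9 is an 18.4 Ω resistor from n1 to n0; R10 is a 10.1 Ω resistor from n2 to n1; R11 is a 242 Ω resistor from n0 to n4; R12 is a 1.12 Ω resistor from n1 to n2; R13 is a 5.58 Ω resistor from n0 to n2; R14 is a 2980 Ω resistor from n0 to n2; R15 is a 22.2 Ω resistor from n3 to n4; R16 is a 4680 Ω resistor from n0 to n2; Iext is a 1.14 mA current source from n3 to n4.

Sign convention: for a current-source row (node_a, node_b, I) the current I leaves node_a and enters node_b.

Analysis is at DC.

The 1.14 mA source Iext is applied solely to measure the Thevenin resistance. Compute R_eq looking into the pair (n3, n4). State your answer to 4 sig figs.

MNA unknowns: 4 node voltages V₁..V_4
R1: Y=0.0003846 on G[2,4]
R2: Y=0.004292 on G[1,2]
R3: Y=0.0001965 on G[3,2]
R4: Y=0.5495 on G[3,2]
R5: Y=0.005747 on G[2,3]
R6: Y=0.4695 on G[2,4]
R7: Y=0.01156 on G[3,4]
R8: Y=0.001495 on G[0,2]
R9: Y=0.05435 on G[1,0]
R10: Y=0.09901 on G[2,1]
R11: Y=0.004132 on G[0,4]
R12: Y=0.8929 on G[1,2]
R13: Y=0.1792 on G[0,2]
R14: Y=0.0003356 on G[0,2]
R15: Y=0.04505 on G[3,4]
R16: Y=0.0002137 on G[0,2]
Iext: z[3]−=0.00114, z[4]+=0.00114
solve → V1=-3.257e-05, V2=-3.435e-05, V3=-0.001715, V4=0.001935

R_eq = 3.202 Ω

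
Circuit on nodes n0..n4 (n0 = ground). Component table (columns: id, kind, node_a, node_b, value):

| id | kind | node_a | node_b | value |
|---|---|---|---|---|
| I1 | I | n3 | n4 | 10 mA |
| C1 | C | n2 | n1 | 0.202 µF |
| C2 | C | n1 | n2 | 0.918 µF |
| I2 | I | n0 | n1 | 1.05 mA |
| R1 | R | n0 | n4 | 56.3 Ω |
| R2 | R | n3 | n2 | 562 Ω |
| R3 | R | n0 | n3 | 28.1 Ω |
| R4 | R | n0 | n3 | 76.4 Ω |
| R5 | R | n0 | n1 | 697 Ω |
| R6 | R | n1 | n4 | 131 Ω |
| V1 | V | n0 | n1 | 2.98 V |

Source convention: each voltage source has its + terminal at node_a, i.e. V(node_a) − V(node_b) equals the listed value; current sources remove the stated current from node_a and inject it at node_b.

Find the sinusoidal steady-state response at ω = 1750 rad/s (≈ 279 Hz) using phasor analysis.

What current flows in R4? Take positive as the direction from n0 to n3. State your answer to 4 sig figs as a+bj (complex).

MNA unknowns: 4 node voltages V₁..V_4 plus 1 source current (V1)
I1: z[3]−=0.01, z[4]+=0.01
C1: Y=0.000+0.0003535j on G[2,1]
C2: Y=0.000+0.001607j on G[1,2]
I2: z[0]−=0.00105, z[1]+=0.00105
R1: Y=0.01776+0.000j on G[0,4]
R2: Y=0.001779+0.000j on G[3,2]
R3: Y=0.03559+0.000j on G[0,3]
R4: Y=0.01309+0.000j on G[0,3]
R5: Y=0.001435+0.000j on G[0,1]
R6: Y=0.007634+0.000j on G[1,4]
V1: row V0−V1=2.98, i_V1 at 0,1
solve → V1=-2.980+0.000j, V2=-1.776-1.375j, V3=-0.2608-0.04850j, V4=-0.5020+0.000j
aux → i_V1=-0.02694-0.002361j

0.003414+0.0006348j A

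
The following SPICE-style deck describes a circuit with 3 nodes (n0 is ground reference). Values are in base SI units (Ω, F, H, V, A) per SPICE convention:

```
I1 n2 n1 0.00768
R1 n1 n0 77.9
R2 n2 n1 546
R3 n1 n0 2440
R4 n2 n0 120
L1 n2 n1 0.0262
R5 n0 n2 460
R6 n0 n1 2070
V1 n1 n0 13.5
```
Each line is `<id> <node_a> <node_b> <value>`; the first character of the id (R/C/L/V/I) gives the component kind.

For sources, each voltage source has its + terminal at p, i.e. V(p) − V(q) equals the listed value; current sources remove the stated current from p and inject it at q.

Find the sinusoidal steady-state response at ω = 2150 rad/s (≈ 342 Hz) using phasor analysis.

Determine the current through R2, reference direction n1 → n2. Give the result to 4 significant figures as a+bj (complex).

Element admittances at ω=2150 rad/s:
  I1: injects 0.00768 A into n1 (from n2)
  Y(R1) = 0.01284+0.000j S between n1,n0
  Y(R2) = 0.001832+0.000j S between n2,n1
  Y(R3) = 0.0004098+0.000j S between n1,n0
  Y(R4) = 0.008333+0.000j S between n2,n0
  Y(L1) = 0.000-0.01775j S between n2,n1
  Y(R5) = 0.002174+0.000j S between n0,n2
  Y(R6) = 0.0004831+0.000j S between n0,n1
  V1: constraint V(n1)−V(n0) = 13.5
Assemble and solve the 3×3 MNA system:
  V(n1)=13.50+0.000j  V(n2)=9.553-5.679j
  i(V1)=-0.2857+0.05967j

0.007230+0.01040j A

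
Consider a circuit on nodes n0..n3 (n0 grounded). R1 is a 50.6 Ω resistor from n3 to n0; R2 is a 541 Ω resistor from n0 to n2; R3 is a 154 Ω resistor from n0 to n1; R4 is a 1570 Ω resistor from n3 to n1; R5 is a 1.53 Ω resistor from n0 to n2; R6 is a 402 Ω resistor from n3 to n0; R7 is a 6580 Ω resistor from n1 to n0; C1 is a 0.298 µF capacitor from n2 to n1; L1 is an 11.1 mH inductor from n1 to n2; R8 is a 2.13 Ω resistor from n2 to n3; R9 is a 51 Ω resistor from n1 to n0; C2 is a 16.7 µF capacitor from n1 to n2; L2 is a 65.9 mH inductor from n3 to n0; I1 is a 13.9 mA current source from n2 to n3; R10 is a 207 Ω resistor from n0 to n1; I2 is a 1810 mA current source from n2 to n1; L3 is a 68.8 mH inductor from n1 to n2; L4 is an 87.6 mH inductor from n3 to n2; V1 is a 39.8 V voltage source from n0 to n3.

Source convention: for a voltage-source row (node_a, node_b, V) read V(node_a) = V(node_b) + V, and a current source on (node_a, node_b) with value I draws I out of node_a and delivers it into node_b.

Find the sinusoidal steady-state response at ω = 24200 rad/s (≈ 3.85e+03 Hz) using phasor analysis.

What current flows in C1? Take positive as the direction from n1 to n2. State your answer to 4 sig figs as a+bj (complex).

MNA unknowns: 3 node voltages V₁..V_3 plus 1 source current (V1)
R1: Y=0.01976+0.000j on G[3,0]
R2: Y=0.001848+0.000j on G[0,2]
R3: Y=0.006494+0.000j on G[0,1]
R4: Y=0.0006369+0.000j on G[3,1]
R5: Y=0.6536+0.000j on G[0,2]
R6: Y=0.002488+0.000j on G[3,0]
R7: Y=0.0001520+0.000j on G[1,0]
C1: Y=0.000+0.007212j on G[2,1]
L1: Y=0.000-0.003723j on G[1,2]
R8: Y=0.4695+0.000j on G[2,3]
R9: Y=0.01961+0.000j on G[1,0]
C2: Y=0.000+0.4041j on G[1,2]
L2: Y=0.000-0.0006270j on G[3,0]
I1: z[2]−=0.0139, z[3]+=0.0139
R10: Y=0.004831+0.000j on G[0,1]
I2: z[2]−=1.81, z[1]+=1.81
L3: Y=0.000-0.0006006j on G[1,2]
L4: Y=0.000-0.0004717j on G[3,2]
V1: row V0−V3=39.8, i_V1 at 0,3
solve → V1=-15.78-5.450j, V2=-16.20+0.1636j, V3=-39.80+0.000j
aux → i_V1=-11.99-0.03724j

0.04049+0.003063j A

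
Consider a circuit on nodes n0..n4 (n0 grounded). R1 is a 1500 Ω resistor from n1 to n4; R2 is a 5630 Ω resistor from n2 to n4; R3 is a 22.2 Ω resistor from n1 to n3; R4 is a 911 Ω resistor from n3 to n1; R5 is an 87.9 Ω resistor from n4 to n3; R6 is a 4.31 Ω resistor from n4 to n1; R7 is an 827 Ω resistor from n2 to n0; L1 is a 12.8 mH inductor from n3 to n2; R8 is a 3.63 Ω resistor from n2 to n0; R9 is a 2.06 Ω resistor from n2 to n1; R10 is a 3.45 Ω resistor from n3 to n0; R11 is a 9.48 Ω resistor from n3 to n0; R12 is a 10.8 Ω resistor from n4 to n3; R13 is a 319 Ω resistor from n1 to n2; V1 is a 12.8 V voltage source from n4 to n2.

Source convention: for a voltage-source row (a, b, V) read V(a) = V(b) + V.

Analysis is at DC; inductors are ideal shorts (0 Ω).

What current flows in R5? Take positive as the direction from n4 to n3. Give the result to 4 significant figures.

0.1456 A

Element admittances at DC:
  Y(R1) = 0.0006667 S between n1,n4
  Y(R2) = 0.0001776 S between n2,n4
  Y(R3) = 0.04505 S between n1,n3
  Y(R4) = 0.001098 S between n3,n1
  Y(R5) = 0.01138 S between n4,n3
  Y(R6) = 0.2320 S between n4,n1
  Y(R7) = 0.001209 S between n2,n0
  L1: short n3↔n2 (DC inductor)
  Y(R8) = 0.2755 S between n2,n0
  Y(R9) = 0.4854 S between n2,n1
  Y(R10) = 0.2899 S between n3,n0
  Y(R11) = 0.1055 S between n3,n0
  Y(R12) = 0.09259 S between n4,n3
  Y(R13) = 0.003135 S between n1,n2
  V1: constraint V(n4)−V(n2) = 12.8
Assemble and solve the 6×6 MNA system:
  V(n1)=3.881  V(n2)=0.000  V(n3)=0.000  V(n4)=12.80
  i(L1)=1.510  i(V1)=-3.408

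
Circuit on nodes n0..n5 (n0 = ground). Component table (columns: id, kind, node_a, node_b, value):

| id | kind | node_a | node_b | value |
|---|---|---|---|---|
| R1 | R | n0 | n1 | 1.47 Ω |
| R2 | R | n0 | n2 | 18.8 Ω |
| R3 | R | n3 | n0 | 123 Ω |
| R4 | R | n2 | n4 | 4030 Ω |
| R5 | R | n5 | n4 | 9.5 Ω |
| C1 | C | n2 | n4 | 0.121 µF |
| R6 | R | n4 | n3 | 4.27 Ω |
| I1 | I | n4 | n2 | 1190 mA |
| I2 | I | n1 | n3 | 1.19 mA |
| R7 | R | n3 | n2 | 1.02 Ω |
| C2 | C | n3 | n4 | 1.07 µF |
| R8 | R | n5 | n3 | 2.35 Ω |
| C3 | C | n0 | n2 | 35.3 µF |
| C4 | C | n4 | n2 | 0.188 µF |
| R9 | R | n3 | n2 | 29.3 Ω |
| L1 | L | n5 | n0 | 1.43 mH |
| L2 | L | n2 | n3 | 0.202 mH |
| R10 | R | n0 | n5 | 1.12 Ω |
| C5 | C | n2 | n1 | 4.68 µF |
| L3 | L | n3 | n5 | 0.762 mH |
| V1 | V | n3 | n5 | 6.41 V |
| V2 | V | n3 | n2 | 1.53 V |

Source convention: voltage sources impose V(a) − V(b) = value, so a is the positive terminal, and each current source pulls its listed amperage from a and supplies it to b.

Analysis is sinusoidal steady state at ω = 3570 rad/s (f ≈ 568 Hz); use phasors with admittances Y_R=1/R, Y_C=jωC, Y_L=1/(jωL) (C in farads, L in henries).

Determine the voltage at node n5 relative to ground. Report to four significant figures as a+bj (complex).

-0.2858-0.7455j V

Element admittances at ω=3570 rad/s:
  Y(R1) = 0.6803+0.000j S between n0,n1
  Y(R2) = 0.05319+0.000j S between n0,n2
  Y(R3) = 0.008130+0.000j S between n3,n0
  Y(R4) = 0.0002481+0.000j S between n2,n4
  Y(R5) = 0.1053+0.000j S between n5,n4
  Y(C1) = 0.000+0.0004320j S between n2,n4
  Y(R6) = 0.2342+0.000j S between n4,n3
  I1: injects 1.19 A into n2 (from n4)
  I2: injects 0.00119 A into n3 (from n1)
  Y(R7) = 0.9804+0.000j S between n3,n2
  Y(C2) = 0.000+0.003820j S between n3,n4
  Y(R8) = 0.4255+0.000j S between n5,n3
  Y(C3) = 0.000+0.1260j S between n0,n2
  Y(C4) = 0.000+0.0006712j S between n4,n2
  Y(R9) = 0.03413+0.000j S between n3,n2
  Y(L1) = 0.000-0.1959j S between n5,n0
  Y(L2) = 0.000-1.387j S between n2,n3
  Y(R10) = 0.8929+0.000j S between n0,n5
  Y(C5) = 0.000+0.01671j S between n2,n1
  Y(L3) = 0.000-0.3676j S between n3,n5
  V1: constraint V(n3)−V(n5) = 6.41
  V2: constraint V(n3)−V(n2) = 1.53
Assemble and solve the 7×7 MNA system:
  V(n1)=0.01932+0.1124j  V(n2)=4.594-0.7455j  V(n3)=6.124-0.7455j  V(n4)=0.6348-0.6710j  V(n5)=-0.2858-0.7455j
  i(V1)=-3.226+1.739j  i(V2)=-2.388+2.742j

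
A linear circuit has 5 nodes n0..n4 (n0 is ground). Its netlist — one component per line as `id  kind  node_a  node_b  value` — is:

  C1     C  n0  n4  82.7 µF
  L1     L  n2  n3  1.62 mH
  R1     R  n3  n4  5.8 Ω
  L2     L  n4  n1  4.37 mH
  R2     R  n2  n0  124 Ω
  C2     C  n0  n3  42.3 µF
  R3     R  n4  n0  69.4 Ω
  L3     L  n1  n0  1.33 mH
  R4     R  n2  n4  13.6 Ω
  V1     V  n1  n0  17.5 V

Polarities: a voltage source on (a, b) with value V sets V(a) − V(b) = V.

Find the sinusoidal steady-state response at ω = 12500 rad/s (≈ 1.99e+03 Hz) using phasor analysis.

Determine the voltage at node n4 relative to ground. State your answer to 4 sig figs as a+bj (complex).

MNA unknowns: 4 node voltages V₁..V_4 plus 1 source current (V1)
C1: Y=0.000+1.034j on G[0,4]
L1: Y=0.000-0.04938j on G[2,3]
R1: Y=0.1724+0.000j on G[3,4]
L2: Y=0.000-0.01831j on G[4,1]
R2: Y=0.008065+0.000j on G[2,0]
C2: Y=0.000+0.5287j on G[0,3]
R3: Y=0.01441+0.000j on G[4,0]
L3: Y=0.000-0.06015j on G[1,0]
R4: Y=0.07353+0.000j on G[2,4]
V1: row V1−V0=17.5, i_V1 at 1,0
solve → V1=17.50+0.000j, V2=-0.1362-0.1084j, V3=-0.04286+0.1006j, V4=-0.2915-0.05760j
aux → i_V1=-0.001054+1.378j

-0.2915-0.05760j V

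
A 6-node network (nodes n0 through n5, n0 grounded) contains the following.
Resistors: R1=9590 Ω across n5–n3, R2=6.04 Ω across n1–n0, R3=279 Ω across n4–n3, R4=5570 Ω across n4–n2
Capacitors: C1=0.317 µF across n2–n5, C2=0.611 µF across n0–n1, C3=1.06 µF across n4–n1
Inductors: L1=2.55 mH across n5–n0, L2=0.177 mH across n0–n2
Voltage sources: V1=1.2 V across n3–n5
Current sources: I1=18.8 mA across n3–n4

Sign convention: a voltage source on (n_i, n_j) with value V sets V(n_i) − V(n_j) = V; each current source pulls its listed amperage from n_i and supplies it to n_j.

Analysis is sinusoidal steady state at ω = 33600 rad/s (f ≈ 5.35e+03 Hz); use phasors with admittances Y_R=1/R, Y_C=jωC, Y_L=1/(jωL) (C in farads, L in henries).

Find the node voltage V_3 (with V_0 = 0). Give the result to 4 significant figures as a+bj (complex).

Element admittances at ω=33600 rad/s:
  Y(R1) = 0.0001043+0.000j S between n5,n3
  Y(R2) = 0.1656+0.000j S between n1,n0
  Y(C1) = 0.000+0.01065j S between n2,n5
  Y(C2) = 0.000+0.02053j S between n0,n1
  Y(L1) = 0.000-0.01167j S between n5,n0
  Y(R3) = 0.003584+0.000j S between n4,n3
  Y(R4) = 0.0001795+0.000j S between n4,n2
  Y(L2) = 0.000-0.1681j S between n0,n2
  Y(C3) = 0.000+0.03562j S between n4,n1
  V1: constraint V(n3)−V(n5) = 1.2
  I1: injects 0.0188 A into n4 (from n3)
Assemble and solve the 6×6 MNA system:
  V(n1)=0.0001361-0.01163j  V(n2)=0.4363+0.03720j  V(n3)=-5.251-0.5584j  V(n4)=-0.05386-0.01897j  V(n5)=-6.451-0.5584j
  i(V1)=-0.0002985+0.001933j

-5.251-0.5584j V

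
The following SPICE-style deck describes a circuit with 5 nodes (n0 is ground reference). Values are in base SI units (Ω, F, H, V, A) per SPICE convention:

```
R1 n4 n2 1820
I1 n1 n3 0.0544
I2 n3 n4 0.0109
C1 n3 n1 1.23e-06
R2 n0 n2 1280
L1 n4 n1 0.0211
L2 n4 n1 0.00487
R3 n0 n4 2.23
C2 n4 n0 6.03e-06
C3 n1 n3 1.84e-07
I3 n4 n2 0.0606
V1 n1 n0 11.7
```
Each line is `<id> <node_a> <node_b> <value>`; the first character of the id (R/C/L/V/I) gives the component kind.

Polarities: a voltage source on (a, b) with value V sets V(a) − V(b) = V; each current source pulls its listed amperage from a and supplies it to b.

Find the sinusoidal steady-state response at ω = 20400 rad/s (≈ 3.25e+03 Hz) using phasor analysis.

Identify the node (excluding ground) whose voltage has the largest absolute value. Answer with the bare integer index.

2

Element admittances at ω=20400 rad/s:
  Y(R1) = 0.0005495+0.000j S between n4,n2
  I1: injects 0.0544 A into n3 (from n1)
  I2: injects 0.0109 A into n4 (from n3)
  Y(C1) = 0.000+0.02509j S between n3,n1
  Y(R2) = 0.0007813+0.000j S between n0,n2
  Y(L1) = 0.000-0.002323j S between n4,n1
  Y(L2) = 0.000-0.01007j S between n4,n1
  Y(R3) = 0.4484+0.000j S between n0,n4
  Y(C2) = 0.000+0.1230j S between n4,n0
  Y(C3) = 0.000+0.003754j S between n1,n3
  I3: injects 0.0606 A into n2 (from n4)
  V1: constraint V(n1)−V(n0) = 11.7
Assemble and solve the 5×5 MNA system:
  V(n1)=11.70+0.000j  V(n2)=45.49-0.1205j  V(n3)=11.70-1.508j  V(n4)=-0.1269-0.2917j
  i(V1)=-0.01451+0.1465j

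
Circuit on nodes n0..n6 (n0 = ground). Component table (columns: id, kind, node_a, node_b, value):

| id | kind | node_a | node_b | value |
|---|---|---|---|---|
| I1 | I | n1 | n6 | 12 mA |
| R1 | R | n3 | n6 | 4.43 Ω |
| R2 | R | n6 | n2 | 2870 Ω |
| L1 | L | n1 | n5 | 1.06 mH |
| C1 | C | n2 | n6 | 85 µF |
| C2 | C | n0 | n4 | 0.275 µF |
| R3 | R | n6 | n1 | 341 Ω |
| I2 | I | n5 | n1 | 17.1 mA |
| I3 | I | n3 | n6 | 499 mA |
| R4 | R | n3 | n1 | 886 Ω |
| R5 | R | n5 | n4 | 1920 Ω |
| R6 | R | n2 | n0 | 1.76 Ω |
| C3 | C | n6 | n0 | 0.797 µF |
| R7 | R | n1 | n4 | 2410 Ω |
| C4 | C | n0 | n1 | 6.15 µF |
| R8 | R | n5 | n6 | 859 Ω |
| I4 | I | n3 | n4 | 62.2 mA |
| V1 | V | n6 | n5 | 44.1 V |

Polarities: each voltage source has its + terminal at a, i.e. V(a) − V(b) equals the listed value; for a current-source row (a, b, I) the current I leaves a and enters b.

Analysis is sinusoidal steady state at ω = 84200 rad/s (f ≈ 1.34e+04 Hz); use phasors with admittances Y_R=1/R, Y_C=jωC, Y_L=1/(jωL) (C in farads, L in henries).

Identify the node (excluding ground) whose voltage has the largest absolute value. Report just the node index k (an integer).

MNA unknowns: 6 node voltages V₁..V_6 plus 1 source current (V1)
I1: z[1]−=0.012, z[6]+=0.012
R1: Y=0.2257+0.000j on G[3,6]
R2: Y=0.0003484+0.000j on G[6,2]
L1: Y=0.000-0.01120j on G[1,5]
C1: Y=0.000+7.157j on G[2,6]
C2: Y=0.000+0.02316j on G[0,4]
R3: Y=0.002933+0.000j on G[6,1]
I2: z[5]−=0.0171, z[1]+=0.0171
I3: z[3]−=0.499, z[6]+=0.499
R4: Y=0.001129+0.000j on G[3,1]
R5: Y=0.0005208+0.000j on G[5,4]
R6: Y=0.5682+0.000j on G[2,0]
C3: Y=0.000+0.06711j on G[6,0]
R7: Y=0.0004149+0.000j on G[1,4]
C4: Y=0.000+0.5178j on G[0,1]
R8: Y=0.001164+0.000j on G[5,6]
I4: z[3]−=0.0622, z[4]+=0.0622
V1: row V6−V5=44.1, i_V1 at 6,5
solve → V1=0.9716+0.02451j, V2=-0.1476-0.8621j, V3=-2.684-0.8460j, V4=0.05021-1.705j, V5=-44.32-0.8504j, V6=-0.2160-0.8504j
aux → i_V1=-0.06715+0.5079j

5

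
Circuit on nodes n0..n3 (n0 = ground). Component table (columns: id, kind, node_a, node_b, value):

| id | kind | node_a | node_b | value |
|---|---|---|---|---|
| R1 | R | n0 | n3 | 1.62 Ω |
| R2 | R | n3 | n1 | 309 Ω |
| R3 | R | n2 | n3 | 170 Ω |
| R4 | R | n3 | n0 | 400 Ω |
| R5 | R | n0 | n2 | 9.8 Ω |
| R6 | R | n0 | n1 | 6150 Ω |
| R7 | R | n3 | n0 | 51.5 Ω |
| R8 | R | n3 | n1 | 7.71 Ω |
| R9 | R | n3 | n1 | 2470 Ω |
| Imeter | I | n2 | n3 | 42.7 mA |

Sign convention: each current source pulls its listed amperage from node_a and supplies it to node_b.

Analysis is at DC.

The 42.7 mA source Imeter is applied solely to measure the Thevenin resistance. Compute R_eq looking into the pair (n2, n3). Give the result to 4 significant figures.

R_eq = 10.65 Ω

Apply KCL at each of the 3 non-ground nodes and solve the resulting linear system.
Node n1: branches {R2, R6, R8, R9} → V_1 = 0.06252
Node n2: branches {R3, R5, Imeter} → V_2 = -0.3922
Node n3: branches {R1, R2, R3, R4, R7, R8, R9, Imeter} → V_3 = 0.06260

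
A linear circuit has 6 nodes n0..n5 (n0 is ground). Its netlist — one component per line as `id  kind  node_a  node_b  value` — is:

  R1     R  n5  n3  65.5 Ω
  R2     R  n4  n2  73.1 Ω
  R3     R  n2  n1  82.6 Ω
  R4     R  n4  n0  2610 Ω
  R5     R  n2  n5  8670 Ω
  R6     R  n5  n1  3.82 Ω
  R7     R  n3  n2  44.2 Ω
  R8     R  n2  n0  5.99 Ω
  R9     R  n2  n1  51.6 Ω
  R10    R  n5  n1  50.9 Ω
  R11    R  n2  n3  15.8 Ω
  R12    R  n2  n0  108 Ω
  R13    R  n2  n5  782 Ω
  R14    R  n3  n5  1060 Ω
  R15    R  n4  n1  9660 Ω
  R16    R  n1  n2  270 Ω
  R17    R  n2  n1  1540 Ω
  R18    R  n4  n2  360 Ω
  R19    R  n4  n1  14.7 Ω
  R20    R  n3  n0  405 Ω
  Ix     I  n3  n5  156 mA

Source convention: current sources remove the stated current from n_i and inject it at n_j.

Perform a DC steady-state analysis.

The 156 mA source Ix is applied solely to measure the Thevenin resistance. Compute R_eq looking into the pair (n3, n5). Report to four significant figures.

Element admittances at DC:
  Y(R1) = 0.01527 S between n5,n3
  Y(R2) = 0.01368 S between n4,n2
  Y(R3) = 0.01211 S between n2,n1
  Y(R4) = 0.0003831 S between n4,n0
  Y(R5) = 0.0001153 S between n2,n5
  Y(R6) = 0.2618 S between n5,n1
  Y(R7) = 0.02262 S between n3,n2
  Y(R8) = 0.1669 S between n2,n0
  Y(R9) = 0.01938 S between n2,n1
  Y(R10) = 0.01965 S between n5,n1
  Y(R11) = 0.06329 S between n2,n3
  Y(R12) = 0.009259 S between n2,n0
  Y(R13) = 0.001279 S between n2,n5
  Y(R14) = 0.0009434 S between n3,n5
  Y(R15) = 0.0001035 S between n4,n1
  Y(R16) = 0.003704 S between n1,n2
  Y(R17) = 0.0006494 S between n2,n1
  Y(R18) = 0.002778 S between n4,n2
  Y(R19) = 0.06803 S between n4,n1
  Y(R20) = 0.002469 S between n3,n0
  Ix: injects 0.156 A into n5 (from n3)
Assemble and solve the 5×5 MNA system:
  V(n1)=1.977  V(n2)=0.01226  V(n3)=-1.122  V(n4)=1.588  V(n5)=2.322

R_eq = 22.07 Ω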